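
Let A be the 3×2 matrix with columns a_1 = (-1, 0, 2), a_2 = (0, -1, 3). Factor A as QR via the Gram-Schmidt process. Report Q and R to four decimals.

e_1 = a_1/‖a_1‖ = (-1, 0, 2)/2.2361 = (-0.4472, 0.0000, 0.8944).
r_{12} = e_1·a_2 = 2.6833.
u_2 = a_2 − 2.6833·e_1 = (1.2000, -1.0000, 0.6000).
‖u_2‖ = 1.6733, so e_2 = (0.7171, -0.5976, 0.3586).

Q = [[-0.4472, 0.7171], [0.0000, -0.5976], [0.8944, 0.3586]], R = [[2.2361, 2.6833], [0.0000, 1.6733]]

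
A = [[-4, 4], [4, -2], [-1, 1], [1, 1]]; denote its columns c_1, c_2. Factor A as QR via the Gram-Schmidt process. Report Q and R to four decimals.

q_1 = c_1/‖c_1‖ = (-4, 4, -1, 1)/5.8310 = (-0.6860, 0.6860, -0.1715, 0.1715).
r_{12} = q_1·c_2 = -4.1160.
u_2 = c_2 + 4.1160·q_1 = (1.1765, 0.8235, 0.2941, 1.7059).
‖u_2‖ = 2.2492, so q_2 = (0.5231, 0.3661, 0.1308, 0.7584).

Q = [[-0.6860, 0.5231], [0.6860, 0.3661], [-0.1715, 0.1308], [0.1715, 0.7584]], R = [[5.8310, -4.1160], [0.0000, 2.2492]]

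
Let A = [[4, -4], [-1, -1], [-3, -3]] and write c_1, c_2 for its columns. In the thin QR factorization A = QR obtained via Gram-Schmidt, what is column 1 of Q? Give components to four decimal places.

q_1 = (0.7845, -0.1961, -0.5883)

c_1 = (4, -1, -3); ‖c_1‖ = 5.0990, so q_1 = (0.7845, -0.1961, -0.5883).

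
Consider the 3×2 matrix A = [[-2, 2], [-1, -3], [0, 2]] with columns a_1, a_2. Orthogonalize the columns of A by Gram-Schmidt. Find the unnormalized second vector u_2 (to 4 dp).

u_2 = (1.6000, -3.2000, 2.0000)

a_1 = (-2, -1, 0); ‖a_1‖ = 2.2361, so q_1 = (-0.8944, -0.4472, 0.0000).
q_1·a_2 = (-0.8944)·2 + (-0.4472)·(-3) + 0.0000·2 = -0.4472.
u_2 = a_2 + 0.4472·q_1 = (1.6000, -3.2000, 2.0000).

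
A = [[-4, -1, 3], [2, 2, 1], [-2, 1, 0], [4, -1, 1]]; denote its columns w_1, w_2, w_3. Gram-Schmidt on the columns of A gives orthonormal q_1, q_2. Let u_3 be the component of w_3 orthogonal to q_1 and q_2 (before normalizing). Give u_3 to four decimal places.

w_1 = (-4, 2, -2, 4); ‖w_1‖ = 6.3246, so q_1 = (-0.6325, 0.3162, -0.3162, 0.6325).
q_1·w_2 = (-0.6325)·(-1) + 0.3162·2 + (-0.3162)·1 + 0.6325·(-1) = 0.3162.
u_2 = w_2 − 0.3162·q_1 = (-0.8000, 1.9000, 1.1000, -1.2000).
‖u_2‖ = 2.6268, so q_2 = (-0.3046, 0.7233, 0.4188, -0.4568).
q_1·w_3 = (-0.6325)·3 + 0.3162·1 + (-0.3162)·0 + 0.6325·1 = -0.9487; q_2·w_3 = (-0.3046)·3 + 0.7233·1 + 0.4188·0 + (-0.4568)·1 = -0.6472.
u_3 = w_3 + 0.9487·q_1 + 0.6472·q_2 = (2.2029, 1.7681, -0.0290, 1.3043).

u_3 = (2.2029, 1.7681, -0.0290, 1.3043)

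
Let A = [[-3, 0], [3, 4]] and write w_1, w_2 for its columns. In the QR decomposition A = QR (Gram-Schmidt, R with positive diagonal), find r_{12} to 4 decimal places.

r_{12} = 2.8284

w_1 = (-3, 3); ‖w_1‖ = 4.2426, so q_1 = (-0.7071, 0.7071).
r_{12} = q_1·w_2 = 2.8284.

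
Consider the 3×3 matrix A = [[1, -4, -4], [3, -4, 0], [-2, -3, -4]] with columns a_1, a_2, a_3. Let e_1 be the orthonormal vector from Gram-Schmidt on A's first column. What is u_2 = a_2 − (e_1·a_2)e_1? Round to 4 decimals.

a_1 = (1, 3, -2); ‖a_1‖ = 3.7417, so e_1 = (0.2673, 0.8018, -0.5345).
e_1·a_2 = 0.2673·(-4) + 0.8018·(-4) + (-0.5345)·(-3) = -2.6726.
u_2 = a_2 + 2.6726·e_1 = (-3.2857, -1.8571, -4.4286).

u_2 = (-3.2857, -1.8571, -4.4286)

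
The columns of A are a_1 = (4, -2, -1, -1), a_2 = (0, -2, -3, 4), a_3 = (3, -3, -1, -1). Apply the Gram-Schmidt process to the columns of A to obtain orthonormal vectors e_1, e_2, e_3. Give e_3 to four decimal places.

e_1 = a_1/‖a_1‖ = (4, -2, -1, -1)/4.6904 = (0.8528, -0.4264, -0.2132, -0.2132).
r_{12} = e_1·a_2 = 0.6396.
u_2 = a_2 − 0.6396·e_1 = (-0.5455, -1.7273, -2.8636, 4.1364).
‖u_2‖ = 5.3470, so e_2 = (-0.1020, -0.3230, -0.5356, 0.7736).
r_{13} = e_1·a_3 = 4.2640; r_{23} = e_2·a_3 = 0.4250.
u_3 = a_3 − 4.2640·e_1 − 0.4250·e_2 = (-0.5930, -1.0445, 0.1367, -0.4197).
‖u_3‖ = 1.2797, so e_3 = (-0.4634, -0.8162, 0.1068, -0.3280).

e_3 = (-0.4634, -0.8162, 0.1068, -0.3280)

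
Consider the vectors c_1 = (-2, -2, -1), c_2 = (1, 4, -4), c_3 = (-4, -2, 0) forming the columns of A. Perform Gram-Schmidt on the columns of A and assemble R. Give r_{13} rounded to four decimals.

e_1 = c_1/‖c_1‖ = (-2, -2, -1)/3.0000 = (-0.6667, -0.6667, -0.3333).
r_{13} = e_1·c_3 = 4.0000.

r_{13} = 4.0000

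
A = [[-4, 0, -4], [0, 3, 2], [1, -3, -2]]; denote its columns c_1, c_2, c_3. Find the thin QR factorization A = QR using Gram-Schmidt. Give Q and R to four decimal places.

q_1 = c_1/‖c_1‖ = (-4, 0, 1)/4.1231 = (-0.9701, 0.0000, 0.2425).
r_{12} = q_1·c_2 = -0.7276.
u_2 = c_2 + 0.7276·q_1 = (-0.7059, 3.0000, -2.8235).
‖u_2‖ = 4.1798, so q_2 = (-0.1689, 0.7177, -0.6755).
r_{13} = q_1·c_3 = 3.3955; r_{23} = q_2·c_3 = 3.4620.
u_3 = c_3 − 3.3955·q_1 − 3.4620·q_2 = (-0.1212, -0.4848, -0.4848).
‖u_3‖ = 0.6963, so q_3 = (-0.1741, -0.6963, -0.6963).

Q = [[-0.9701, -0.1689, -0.1741], [0.0000, 0.7177, -0.6963], [0.2425, -0.6755, -0.6963]], R = [[4.1231, -0.7276, 3.3955], [0.0000, 4.1798, 3.4620], [0.0000, 0.0000, 0.6963]]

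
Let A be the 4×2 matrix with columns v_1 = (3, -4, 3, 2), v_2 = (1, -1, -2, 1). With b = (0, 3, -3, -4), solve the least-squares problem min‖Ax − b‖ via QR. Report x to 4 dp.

x = (-0.7782, 0.1907)

v_1 = (3, -4, 3, 2); ‖v_1‖ = 6.1644, so q_1 = (0.4867, -0.6489, 0.4867, 0.3244).
q_1·v_2 = 0.4867·1 + (-0.6489)·(-1) + 0.4867·(-2) + 0.3244·1 = 0.4867.
u_2 = v_2 − 0.4867·q_1 = (0.7632, -0.6842, -2.2368, 0.8421).
‖u_2‖ = 2.6006, so q_2 = (0.2935, -0.2631, -0.8601, 0.3238).
Qᵀb = (-4.7044, 0.4958).
Back-substitute: x_2 = 0.4958/2.6006 = 0.1907.
x_1 = (-4.7044 − 0.4867·0.1907)/6.1644 = -0.7782.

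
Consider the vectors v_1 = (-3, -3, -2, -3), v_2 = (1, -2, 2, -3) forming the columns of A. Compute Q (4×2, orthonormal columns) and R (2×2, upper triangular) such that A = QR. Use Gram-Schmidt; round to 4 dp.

v_1 = (-3, -3, -2, -3); ‖v_1‖ = 5.5678, so e_1 = (-0.5388, -0.5388, -0.3592, -0.5388).
e_1·v_2 = (-0.5388)·1 + (-0.5388)·(-2) + (-0.3592)·2 + (-0.5388)·(-3) = 1.4368.
u_2 = v_2 − 1.4368·e_1 = (1.7742, -1.2258, 2.5161, -2.2258).
‖u_2‖ = 3.9919, so e_2 = (0.4444, -0.3071, 0.6303, -0.5576).

Q = [[-0.5388, 0.4444], [-0.5388, -0.3071], [-0.3592, 0.6303], [-0.5388, -0.5576]], R = [[5.5678, 1.4368], [0.0000, 3.9919]]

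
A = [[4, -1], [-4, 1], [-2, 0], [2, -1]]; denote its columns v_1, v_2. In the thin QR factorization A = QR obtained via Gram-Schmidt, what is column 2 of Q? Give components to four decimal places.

q_2 = (0.0000, 0.0000, -0.7071, -0.7071)

v_1 = (4, -4, -2, 2); ‖v_1‖ = 6.3246, so q_1 = (0.6325, -0.6325, -0.3162, 0.3162).
q_1·v_2 = 0.6325·(-1) + (-0.6325)·1 + (-0.3162)·0 + 0.3162·(-1) = -1.5811.
u_2 = v_2 + 1.5811·q_1 = (0.0000, 0.0000, -0.5000, -0.5000).
‖u_2‖ = 0.7071, so q_2 = (0.0000, 0.0000, -0.7071, -0.7071).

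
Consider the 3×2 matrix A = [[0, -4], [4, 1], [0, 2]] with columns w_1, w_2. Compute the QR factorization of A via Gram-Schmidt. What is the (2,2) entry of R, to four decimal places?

r_{22} = 4.4721

w_1 = (0, 4, 0); ‖w_1‖ = 4.0000, so e_1 = (0.0000, 1.0000, 0.0000).
e_1·w_2 = 0.0000·(-4) + 1.0000·1 + 0.0000·2 = 1.0000.
u_2 = w_2 − 1.0000·e_1 = (-4.0000, 0.0000, 2.0000).
r_{22} = ‖u_2‖ = 4.4721.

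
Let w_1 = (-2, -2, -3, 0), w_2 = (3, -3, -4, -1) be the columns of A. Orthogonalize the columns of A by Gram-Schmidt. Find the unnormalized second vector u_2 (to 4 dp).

u_2 = (4.4118, -1.5882, -1.8824, -1.0000)

w_1 = (-2, -2, -3, 0); ‖w_1‖ = 4.1231, so e_1 = (-0.4851, -0.4851, -0.7276, 0.0000).
e_1·w_2 = (-0.4851)·3 + (-0.4851)·(-3) + (-0.7276)·(-4) + 0.0000·(-1) = 2.9104.
u_2 = w_2 − 2.9104·e_1 = (4.4118, -1.5882, -1.8824, -1.0000).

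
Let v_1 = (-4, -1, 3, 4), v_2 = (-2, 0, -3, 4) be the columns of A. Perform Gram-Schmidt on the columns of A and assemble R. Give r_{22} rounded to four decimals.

v_1 = (-4, -1, 3, 4); ‖v_1‖ = 6.4807, so e_1 = (-0.6172, -0.1543, 0.4629, 0.6172).
e_1·v_2 = (-0.6172)·(-2) + (-0.1543)·0 + 0.4629·(-3) + 0.6172·4 = 2.3146.
u_2 = v_2 − 2.3146·e_1 = (-0.5714, 0.3571, -4.0714, 2.5714).
r_{22} = ‖u_2‖ = 4.8624.

r_{22} = 4.8624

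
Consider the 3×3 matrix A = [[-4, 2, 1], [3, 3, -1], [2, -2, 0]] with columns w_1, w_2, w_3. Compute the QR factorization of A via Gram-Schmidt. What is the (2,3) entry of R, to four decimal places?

w_1 = (-4, 3, 2); ‖w_1‖ = 5.3852, so e_1 = (-0.7428, 0.5571, 0.3714).
e_1·w_2 = (-0.7428)·2 + 0.5571·3 + 0.3714·(-2) = -0.5571.
u_2 = w_2 + 0.5571·e_1 = (1.5862, 3.3103, -1.7931).
‖u_2‖ = 4.0853, so e_2 = (0.3883, 0.8103, -0.4389).
r_{23} = e_2·w_3 = -0.4220.

r_{23} = -0.4220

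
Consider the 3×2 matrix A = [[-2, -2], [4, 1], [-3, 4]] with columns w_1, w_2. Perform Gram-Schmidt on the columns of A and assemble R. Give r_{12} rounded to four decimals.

r_{12} = -0.7428

w_1 = (-2, 4, -3); ‖w_1‖ = 5.3852, so q_1 = (-0.3714, 0.7428, -0.5571).
r_{12} = q_1·w_2 = -0.7428.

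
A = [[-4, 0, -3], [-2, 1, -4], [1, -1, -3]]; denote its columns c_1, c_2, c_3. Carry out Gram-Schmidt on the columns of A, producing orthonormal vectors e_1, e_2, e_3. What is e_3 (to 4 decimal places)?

c_1 = (-4, -2, 1); ‖c_1‖ = 4.5826, so e_1 = (-0.8729, -0.4364, 0.2182).
e_1·c_2 = (-0.8729)·0 + (-0.4364)·1 + 0.2182·(-1) = -0.6547.
u_2 = c_2 + 0.6547·e_1 = (-0.5714, 0.7143, -0.8571).
‖u_2‖ = 1.2536, so e_2 = (-0.4558, 0.5698, -0.6838).
e_1·c_3 = (-0.8729)·(-3) + (-0.4364)·(-4) + 0.2182·(-3) = 3.7097; e_2·c_3 = (-0.4558)·(-3) + 0.5698·(-4) + (-0.6838)·(-3) = 1.1396.
u_3 = c_3 − 3.7097·e_1 − 1.1396·e_2 = (0.7576, -3.0303, -3.0303).
‖u_3‖ = 4.3519, so e_3 = (0.1741, -0.6963, -0.6963).

e_3 = (0.1741, -0.6963, -0.6963)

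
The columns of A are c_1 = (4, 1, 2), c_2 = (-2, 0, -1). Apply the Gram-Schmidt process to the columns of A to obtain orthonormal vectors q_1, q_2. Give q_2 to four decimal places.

q_2 = (-0.1952, 0.9759, -0.0976)

q_1 = c_1/‖c_1‖ = (4, 1, 2)/4.5826 = (0.8729, 0.2182, 0.4364).
r_{12} = q_1·c_2 = -2.1822.
u_2 = c_2 + 2.1822·q_1 = (-0.0952, 0.4762, -0.0476).
‖u_2‖ = 0.4880, so q_2 = (-0.1952, 0.9759, -0.0976).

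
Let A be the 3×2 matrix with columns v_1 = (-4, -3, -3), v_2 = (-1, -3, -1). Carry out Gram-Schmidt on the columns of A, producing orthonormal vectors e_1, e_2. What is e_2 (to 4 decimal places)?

e_2 = (0.4736, -0.8525, 0.2210)

v_1 = (-4, -3, -3); ‖v_1‖ = 5.8310, so e_1 = (-0.6860, -0.5145, -0.5145).
e_1·v_2 = (-0.6860)·(-1) + (-0.5145)·(-3) + (-0.5145)·(-1) = 2.7440.
u_2 = v_2 − 2.7440·e_1 = (0.8824, -1.5882, 0.4118).
‖u_2‖ = 1.8630, so e_2 = (0.4736, -0.8525, 0.2210).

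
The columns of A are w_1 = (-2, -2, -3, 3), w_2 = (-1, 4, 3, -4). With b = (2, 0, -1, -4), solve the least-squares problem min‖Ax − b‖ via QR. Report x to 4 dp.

q_1 = w_1/‖w_1‖ = (-2, -2, -3, 3)/5.0990 = (-0.3922, -0.3922, -0.5883, 0.5883).
r_{12} = q_1·w_2 = -5.2951.
u_2 = w_2 + 5.2951·q_1 = (-3.0769, 1.9231, -0.1154, -0.8846).
‖u_2‖ = 3.7365, so q_2 = (-0.8235, 0.5147, -0.0309, -0.2367).
Qᵀb = (-2.5495, -0.6691).
Back-substitute: x_2 = -0.6691/3.7365 = -0.1791.
x_1 = (-2.5495 + 5.2951·(-0.1791))/5.0990 = -0.6860.

x = (-0.6860, -0.1791)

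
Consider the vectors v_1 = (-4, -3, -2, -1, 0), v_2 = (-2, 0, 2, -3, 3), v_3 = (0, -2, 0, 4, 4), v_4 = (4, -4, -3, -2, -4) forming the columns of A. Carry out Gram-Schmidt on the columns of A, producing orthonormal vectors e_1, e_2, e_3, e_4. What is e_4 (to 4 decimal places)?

e_4 = (0.6331, -0.6497, -0.0900, -0.4035, 0.0786)

v_1 = (-4, -3, -2, -1, 0); ‖v_1‖ = 5.4772, so e_1 = (-0.7303, -0.5477, -0.3651, -0.1826, 0.0000).
e_1·v_2 = (-0.7303)·(-2) + (-0.5477)·0 + (-0.3651)·2 + (-0.1826)·(-3) + 0.0000·3 = 1.2780.
u_2 = v_2 − 1.2780·e_1 = (-1.0667, 0.7000, 2.4667, -2.7667, 3.0000).
‖u_2‖ = 4.9363, so e_2 = (-0.2161, 0.1418, 0.4997, -0.5605, 0.6077).
e_1·v_3 = (-0.7303)·0 + (-0.5477)·(-2) + (-0.3651)·0 + (-0.1826)·4 + 0.0000·4 = 0.3651; e_2·v_3 = (-0.2161)·0 + 0.1418·(-2) + 0.4997·0 + (-0.5605)·4 + 0.6077·4 = -0.0945.
u_3 = v_3 − 0.3651·e_1 + 0.0945·e_2 = (0.2462, -1.7866, 0.1806, 4.0137, 4.0575).
‖u_3‖ = 5.9881, so e_3 = (0.0411, -0.2984, 0.0302, 0.6703, 0.6776).
e_1·v_4 = (-0.7303)·4 + (-0.5477)·(-4) + (-0.3651)·(-3) + (-0.1826)·(-2) + 0.0000·(-4) = 0.7303; e_2·v_4 = (-0.2161)·4 + 0.1418·(-4) + 0.4997·(-3) + (-0.5605)·(-2) + 0.6077·(-4) = -4.2407; e_3·v_4 = 0.0411·4 + (-0.2984)·(-4) + 0.0302·(-3) + 0.6703·(-2) + 0.6776·(-4) = -2.7834.
u_4 = v_4 − 0.7303·e_1 + 4.2407·e_2 + 2.7834·e_3 = (3.7314, -3.8291, -0.5303, -2.3778, 0.4633).
‖u_4‖ = 5.8937, so e_4 = (0.6331, -0.6497, -0.0900, -0.4035, 0.0786).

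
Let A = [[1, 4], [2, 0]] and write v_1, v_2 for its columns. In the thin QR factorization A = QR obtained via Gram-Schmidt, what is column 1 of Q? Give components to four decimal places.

q_1 = (0.4472, 0.8944)

v_1 = (1, 2); ‖v_1‖ = 2.2361, so q_1 = (0.4472, 0.8944).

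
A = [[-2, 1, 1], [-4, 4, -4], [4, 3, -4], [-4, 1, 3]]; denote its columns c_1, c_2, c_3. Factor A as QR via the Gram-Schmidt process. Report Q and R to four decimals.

Q = [[-0.2774, 0.1229, 0.3563], [-0.5547, 0.6452, -0.5227], [0.5547, 0.7527, 0.3475], [-0.5547, 0.0461, 0.6921]], R = [[7.2111, -1.3868, -1.9415], [0.0000, 5.0077, -5.3303], [0.0000, 0.0000, 3.1335]]

c_1 = (-2, -4, 4, -4); ‖c_1‖ = 7.2111, so q_1 = (-0.2774, -0.5547, 0.5547, -0.5547).
q_1·c_2 = (-0.2774)·1 + (-0.5547)·4 + 0.5547·3 + (-0.5547)·1 = -1.3868.
u_2 = c_2 + 1.3868·q_1 = (0.6154, 3.2308, 3.7692, 0.2308).
‖u_2‖ = 5.0077, so q_2 = (0.1229, 0.6452, 0.7527, 0.0461).
q_1·c_3 = (-0.2774)·1 + (-0.5547)·(-4) + 0.5547·(-4) + (-0.5547)·3 = -1.9415; q_2·c_3 = 0.1229·1 + 0.6452·(-4) + 0.7527·(-4) + 0.0461·3 = -5.3303.
u_3 = c_3 + 1.9415·q_1 + 5.3303·q_2 = (1.1166, -1.6380, 1.0890, 2.1687).
‖u_3‖ = 3.1335, so q_3 = (0.3563, -0.5227, 0.3475, 0.6921).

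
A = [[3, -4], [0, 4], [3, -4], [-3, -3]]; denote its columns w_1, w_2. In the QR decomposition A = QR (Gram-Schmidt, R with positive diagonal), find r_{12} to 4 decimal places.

r_{12} = -2.8868

e_1 = w_1/‖w_1‖ = (3, 0, 3, -3)/5.1962 = (0.5774, 0.0000, 0.5774, -0.5774).
r_{12} = e_1·w_2 = -2.8868.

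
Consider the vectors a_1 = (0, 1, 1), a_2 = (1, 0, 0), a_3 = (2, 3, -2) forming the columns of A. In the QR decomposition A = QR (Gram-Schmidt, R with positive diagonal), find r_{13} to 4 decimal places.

r_{13} = 0.7071

e_1 = a_1/‖a_1‖ = (0, 1, 1)/1.4142 = (0.0000, 0.7071, 0.7071).
r_{13} = e_1·a_3 = 0.7071.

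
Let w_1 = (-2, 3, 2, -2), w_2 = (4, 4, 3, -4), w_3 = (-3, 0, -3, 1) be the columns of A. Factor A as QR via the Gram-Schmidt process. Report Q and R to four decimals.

w_1 = (-2, 3, 2, -2); ‖w_1‖ = 4.5826, so q_1 = (-0.4364, 0.6547, 0.4364, -0.4364).
q_1·w_2 = (-0.4364)·4 + 0.6547·4 + 0.4364·3 + (-0.4364)·(-4) = 3.9279.
u_2 = w_2 − 3.9279·q_1 = (5.7143, 1.4286, 1.2857, -2.2857).
‖u_2‖ = 6.4476, so q_2 = (0.8863, 0.2216, 0.1994, -0.3545).
q_1·w_3 = (-0.4364)·(-3) + 0.6547·0 + 0.4364·(-3) + (-0.4364)·1 = -0.4364; q_2·w_3 = 0.8863·(-3) + 0.2216·0 + 0.1994·(-3) + (-0.3545)·1 = -3.6115.
u_3 = w_3 + 0.4364·q_1 + 3.6115·q_2 = (0.0103, 1.0859, -2.0893, -0.4708).
‖u_3‖ = 2.4013, so q_3 = (0.0043, 0.4522, -0.8701, -0.1961).

Q = [[-0.4364, 0.8863, 0.0043], [0.6547, 0.2216, 0.4522], [0.4364, 0.1994, -0.8701], [-0.4364, -0.3545, -0.1961]], R = [[4.5826, 3.9279, -0.4364], [0.0000, 6.4476, -3.6115], [0.0000, 0.0000, 2.4013]]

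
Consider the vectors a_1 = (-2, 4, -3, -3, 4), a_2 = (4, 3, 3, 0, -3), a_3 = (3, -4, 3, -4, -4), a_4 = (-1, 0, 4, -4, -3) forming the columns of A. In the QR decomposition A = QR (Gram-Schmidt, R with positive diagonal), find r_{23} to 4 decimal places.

r_{23} = 1.6268

e_1 = a_1/‖a_1‖ = (-2, 4, -3, -3, 4)/7.3485 = (-0.2722, 0.5443, -0.4082, -0.4082, 0.5443).
r_{12} = e_1·a_2 = -2.3134.
u_2 = a_2 + 2.3134·e_1 = (3.3704, 4.2593, 2.0556, -0.9444, -1.7407).
‖u_2‖ = 6.1358, so e_2 = (0.5493, 0.6942, 0.3350, -0.1539, -0.2837).
r_{23} = e_2·a_3 = 1.6268.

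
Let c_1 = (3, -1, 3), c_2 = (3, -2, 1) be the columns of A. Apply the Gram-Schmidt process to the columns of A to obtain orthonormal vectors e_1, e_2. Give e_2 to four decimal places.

e_2 = (0.4113, -0.6581, -0.6307)

e_1 = c_1/‖c_1‖ = (3, -1, 3)/4.3589 = (0.6882, -0.2294, 0.6882).
r_{12} = e_1·c_2 = 3.2118.
u_2 = c_2 − 3.2118·e_1 = (0.7895, -1.2632, -1.2105).
‖u_2‖ = 1.9194, so e_2 = (0.4113, -0.6581, -0.6307).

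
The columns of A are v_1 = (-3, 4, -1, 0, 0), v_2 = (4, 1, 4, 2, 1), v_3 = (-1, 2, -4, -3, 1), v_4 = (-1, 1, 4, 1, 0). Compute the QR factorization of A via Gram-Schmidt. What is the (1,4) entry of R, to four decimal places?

v_1 = (-3, 4, -1, 0, 0); ‖v_1‖ = 5.0990, so q_1 = (-0.5883, 0.7845, -0.1961, 0.0000, 0.0000).
r_{14} = q_1·v_4 = 0.5883.

r_{14} = 0.5883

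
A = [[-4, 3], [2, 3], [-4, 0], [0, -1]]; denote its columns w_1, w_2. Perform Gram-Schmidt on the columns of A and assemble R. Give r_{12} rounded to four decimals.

w_1 = (-4, 2, -4, 0); ‖w_1‖ = 6.0000, so e_1 = (-0.6667, 0.3333, -0.6667, 0.0000).
r_{12} = e_1·w_2 = -1.0000.

r_{12} = -1.0000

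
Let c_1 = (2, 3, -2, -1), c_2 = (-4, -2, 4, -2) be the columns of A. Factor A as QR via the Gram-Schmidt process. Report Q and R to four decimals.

c_1 = (2, 3, -2, -1); ‖c_1‖ = 4.2426, so q_1 = (0.4714, 0.7071, -0.4714, -0.2357).
q_1·c_2 = 0.4714·(-4) + 0.7071·(-2) + (-0.4714)·4 + (-0.2357)·(-2) = -4.7140.
u_2 = c_2 + 4.7140·q_1 = (-1.7778, 1.3333, 1.7778, -3.1111).
‖u_2‖ = 4.2164, so q_2 = (-0.4216, 0.3162, 0.4216, -0.7379).

Q = [[0.4714, -0.4216], [0.7071, 0.3162], [-0.4714, 0.4216], [-0.2357, -0.7379]], R = [[4.2426, -4.7140], [0.0000, 4.2164]]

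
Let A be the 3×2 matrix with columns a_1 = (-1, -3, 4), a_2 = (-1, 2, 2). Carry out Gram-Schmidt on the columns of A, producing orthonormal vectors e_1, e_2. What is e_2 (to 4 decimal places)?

e_2 = (-0.3007, 0.7975, 0.5230)

a_1 = (-1, -3, 4); ‖a_1‖ = 5.0990, so e_1 = (-0.1961, -0.5883, 0.7845).
e_1·a_2 = (-0.1961)·(-1) + (-0.5883)·2 + 0.7845·2 = 0.5883.
u_2 = a_2 − 0.5883·e_1 = (-0.8846, 2.3462, 1.5385).
‖u_2‖ = 2.9417, so e_2 = (-0.3007, 0.7975, 0.5230).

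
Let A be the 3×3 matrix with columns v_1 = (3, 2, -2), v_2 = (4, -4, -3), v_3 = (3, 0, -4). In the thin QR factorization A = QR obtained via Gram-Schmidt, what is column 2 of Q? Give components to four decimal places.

e_2 = (0.3772, -0.8735, -0.3077)

e_1 = v_1/‖v_1‖ = (3, 2, -2)/4.1231 = (0.7276, 0.4851, -0.4851).
r_{12} = e_1·v_2 = 2.4254.
u_2 = v_2 − 2.4254·e_1 = (2.2353, -5.1765, -1.8235).
‖u_2‖ = 5.9260, so e_2 = (0.3772, -0.8735, -0.3077).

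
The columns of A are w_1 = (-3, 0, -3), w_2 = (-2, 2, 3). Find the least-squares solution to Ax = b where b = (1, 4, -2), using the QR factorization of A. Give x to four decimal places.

e_1 = w_1/‖w_1‖ = (-3, 0, -3)/4.2426 = (-0.7071, 0.0000, -0.7071).
r_{12} = e_1·w_2 = -0.7071.
u_2 = w_2 + 0.7071·e_1 = (-2.5000, 2.0000, 2.5000).
‖u_2‖ = 4.0620, so e_2 = (-0.6155, 0.4924, 0.6155).
Qᵀb = (0.7071, 0.1231).
Back-substitute: x_2 = 0.1231/4.0620 = 0.0303.
x_1 = (0.7071 + 0.7071·0.0303)/4.2426 = 0.1717.

x = (0.1717, 0.0303)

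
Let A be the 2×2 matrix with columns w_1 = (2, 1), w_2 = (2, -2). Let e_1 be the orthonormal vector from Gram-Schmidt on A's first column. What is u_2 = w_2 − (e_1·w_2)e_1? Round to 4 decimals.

w_1 = (2, 1); ‖w_1‖ = 2.2361, so e_1 = (0.8944, 0.4472).
e_1·w_2 = 0.8944·2 + 0.4472·(-2) = 0.8944.
u_2 = w_2 − 0.8944·e_1 = (1.2000, -2.4000).

u_2 = (1.2000, -2.4000)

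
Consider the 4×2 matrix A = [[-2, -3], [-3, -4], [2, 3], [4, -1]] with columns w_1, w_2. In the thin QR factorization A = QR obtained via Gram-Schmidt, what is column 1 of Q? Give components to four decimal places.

e_1 = (-0.3482, -0.5222, 0.3482, 0.6963)

e_1 = w_1/‖w_1‖ = (-2, -3, 2, 4)/5.7446 = (-0.3482, -0.5222, 0.3482, 0.6963).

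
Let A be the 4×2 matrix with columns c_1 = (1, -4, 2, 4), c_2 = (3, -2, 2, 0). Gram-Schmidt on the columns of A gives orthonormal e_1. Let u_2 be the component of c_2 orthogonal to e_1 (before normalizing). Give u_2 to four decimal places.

u_2 = (2.5946, -0.3784, 1.1892, -1.6216)

e_1 = c_1/‖c_1‖ = (1, -4, 2, 4)/6.0828 = (0.1644, -0.6576, 0.3288, 0.6576).
r_{12} = e_1·c_2 = 2.4660.
u_2 = c_2 − 2.4660·e_1 = (2.5946, -0.3784, 1.1892, -1.6216).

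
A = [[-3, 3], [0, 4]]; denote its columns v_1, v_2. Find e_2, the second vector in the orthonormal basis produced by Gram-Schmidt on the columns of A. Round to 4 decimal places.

e_2 = (0.0000, 1.0000)

v_1 = (-3, 0); ‖v_1‖ = 3.0000, so e_1 = (-1.0000, 0.0000).
e_1·v_2 = (-1.0000)·3 + 0.0000·4 = -3.0000.
u_2 = v_2 + 3.0000·e_1 = (0.0000, 4.0000).
‖u_2‖ = 4.0000, so e_2 = (0.0000, 1.0000).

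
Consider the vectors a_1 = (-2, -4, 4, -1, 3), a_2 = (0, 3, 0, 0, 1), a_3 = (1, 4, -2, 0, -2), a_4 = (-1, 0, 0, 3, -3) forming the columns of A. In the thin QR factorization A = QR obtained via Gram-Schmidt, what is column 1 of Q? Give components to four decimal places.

q_1 = (-0.2949, -0.5898, 0.5898, -0.1474, 0.4423)

a_1 = (-2, -4, 4, -1, 3); ‖a_1‖ = 6.7823, so q_1 = (-0.2949, -0.5898, 0.5898, -0.1474, 0.4423).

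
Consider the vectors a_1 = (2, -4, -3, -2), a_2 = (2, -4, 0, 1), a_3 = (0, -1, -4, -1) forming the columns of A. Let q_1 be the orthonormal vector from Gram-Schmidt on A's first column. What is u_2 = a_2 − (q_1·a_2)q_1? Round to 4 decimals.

u_2 = (0.9091, -1.8182, 1.6364, 2.0909)

q_1 = a_1/‖a_1‖ = (2, -4, -3, -2)/5.7446 = (0.3482, -0.6963, -0.5222, -0.3482).
r_{12} = q_1·a_2 = 3.1334.
u_2 = a_2 − 3.1334·q_1 = (0.9091, -1.8182, 1.6364, 2.0909).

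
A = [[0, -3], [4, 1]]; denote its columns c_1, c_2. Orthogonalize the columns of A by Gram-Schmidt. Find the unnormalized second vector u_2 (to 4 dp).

u_2 = (-3.0000, 0.0000)

c_1 = (0, 4); ‖c_1‖ = 4.0000, so e_1 = (0.0000, 1.0000).
e_1·c_2 = 0.0000·(-3) + 1.0000·1 = 1.0000.
u_2 = c_2 − 1.0000·e_1 = (-3.0000, 0.0000).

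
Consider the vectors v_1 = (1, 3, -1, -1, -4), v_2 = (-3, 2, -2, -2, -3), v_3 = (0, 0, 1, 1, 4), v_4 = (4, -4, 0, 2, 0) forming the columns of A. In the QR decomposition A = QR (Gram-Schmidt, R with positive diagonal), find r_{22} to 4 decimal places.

r_{22} = 4.1361

e_1 = v_1/‖v_1‖ = (1, 3, -1, -1, -4)/5.2915 = (0.1890, 0.5669, -0.1890, -0.1890, -0.7559).
r_{12} = e_1·v_2 = 3.5907.
u_2 = v_2 − 3.5907·e_1 = (-3.6786, -0.0357, -1.3214, -1.3214, -0.2857).
r_{22} = ‖u_2‖ = 4.1361.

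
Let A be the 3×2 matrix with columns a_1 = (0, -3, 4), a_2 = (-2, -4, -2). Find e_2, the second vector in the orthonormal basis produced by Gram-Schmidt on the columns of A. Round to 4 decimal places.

a_1 = (0, -3, 4); ‖a_1‖ = 5.0000, so e_1 = (0.0000, -0.6000, 0.8000).
e_1·a_2 = 0.0000·(-2) + (-0.6000)·(-4) + 0.8000·(-2) = 0.8000.
u_2 = a_2 − 0.8000·e_1 = (-2.0000, -3.5200, -2.6400).
‖u_2‖ = 4.8332, so e_2 = (-0.4138, -0.7283, -0.5462).

e_2 = (-0.4138, -0.7283, -0.5462)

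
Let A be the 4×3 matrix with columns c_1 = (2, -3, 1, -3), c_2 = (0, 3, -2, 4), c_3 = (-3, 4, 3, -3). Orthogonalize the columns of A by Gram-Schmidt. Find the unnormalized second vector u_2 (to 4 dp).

c_1 = (2, -3, 1, -3); ‖c_1‖ = 4.7958, so e_1 = (0.4170, -0.6255, 0.2085, -0.6255).
e_1·c_2 = 0.4170·0 + (-0.6255)·3 + 0.2085·(-2) + (-0.6255)·4 = -4.7958.
u_2 = c_2 + 4.7958·e_1 = (2.0000, 0.0000, -1.0000, 1.0000).

u_2 = (2.0000, 0.0000, -1.0000, 1.0000)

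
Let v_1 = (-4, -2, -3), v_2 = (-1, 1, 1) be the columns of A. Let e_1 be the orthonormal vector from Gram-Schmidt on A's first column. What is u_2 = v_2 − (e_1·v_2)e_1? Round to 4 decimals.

v_1 = (-4, -2, -3); ‖v_1‖ = 5.3852, so e_1 = (-0.7428, -0.3714, -0.5571).
e_1·v_2 = (-0.7428)·(-1) + (-0.3714)·1 + (-0.5571)·1 = -0.1857.
u_2 = v_2 + 0.1857·e_1 = (-1.1379, 0.9310, 0.8966).

u_2 = (-1.1379, 0.9310, 0.8966)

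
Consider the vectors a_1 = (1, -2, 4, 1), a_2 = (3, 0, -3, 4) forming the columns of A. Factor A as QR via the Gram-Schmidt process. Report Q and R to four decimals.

Q = [[0.2132, 0.5630], [-0.4264, -0.0793], [0.8528, -0.3647], [0.2132, 0.7374]], R = [[4.6904, -1.0660], [0.0000, 5.7327]]

a_1 = (1, -2, 4, 1); ‖a_1‖ = 4.6904, so e_1 = (0.2132, -0.4264, 0.8528, 0.2132).
e_1·a_2 = 0.2132·3 + (-0.4264)·0 + 0.8528·(-3) + 0.2132·4 = -1.0660.
u_2 = a_2 + 1.0660·e_1 = (3.2273, -0.4545, -2.0909, 4.2273).
‖u_2‖ = 5.7327, so e_2 = (0.5630, -0.0793, -0.3647, 0.7374).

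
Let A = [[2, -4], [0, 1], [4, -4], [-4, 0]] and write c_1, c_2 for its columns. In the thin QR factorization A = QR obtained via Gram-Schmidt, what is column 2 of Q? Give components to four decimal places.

e_2 = (-0.6468, 0.2425, -0.3234, -0.6468)

e_1 = c_1/‖c_1‖ = (2, 0, 4, -4)/6.0000 = (0.3333, 0.0000, 0.6667, -0.6667).
r_{12} = e_1·c_2 = -4.0000.
u_2 = c_2 + 4.0000·e_1 = (-2.6667, 1.0000, -1.3333, -2.6667).
‖u_2‖ = 4.1231, so e_2 = (-0.6468, 0.2425, -0.3234, -0.6468).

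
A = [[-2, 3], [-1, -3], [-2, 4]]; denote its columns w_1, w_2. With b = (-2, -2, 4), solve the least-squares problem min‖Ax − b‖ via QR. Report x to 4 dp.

x = (0.5838, 0.6595)

w_1 = (-2, -1, -2); ‖w_1‖ = 3.0000, so q_1 = (-0.6667, -0.3333, -0.6667).
q_1·w_2 = (-0.6667)·3 + (-0.3333)·(-3) + (-0.6667)·4 = -3.6667.
u_2 = w_2 + 3.6667·q_1 = (0.5556, -4.2222, 1.5556).
‖u_2‖ = 4.5338, so q_2 = (0.1225, -0.9313, 0.3431).
Qᵀb = (-0.6667, 2.9899).
Back-substitute: x_2 = 2.9899/4.5338 = 0.6595.
x_1 = (-0.6667 + 3.6667·0.6595)/3.0000 = 0.5838.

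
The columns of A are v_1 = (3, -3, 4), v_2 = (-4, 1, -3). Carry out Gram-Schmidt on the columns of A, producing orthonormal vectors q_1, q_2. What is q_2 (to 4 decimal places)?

q_1 = v_1/‖v_1‖ = (3, -3, 4)/5.8310 = (0.5145, -0.5145, 0.6860).
r_{12} = q_1·v_2 = -4.6305.
u_2 = v_2 + 4.6305·q_1 = (-1.6176, -1.3824, 0.1765).
‖u_2‖ = 2.1351, so q_2 = (-0.7576, -0.6474, 0.0827).

q_2 = (-0.7576, -0.6474, 0.0827)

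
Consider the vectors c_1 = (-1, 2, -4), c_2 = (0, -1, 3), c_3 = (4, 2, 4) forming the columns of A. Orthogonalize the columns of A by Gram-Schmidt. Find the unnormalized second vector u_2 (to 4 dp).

u_2 = (-0.6667, 0.3333, 0.3333)

q_1 = c_1/‖c_1‖ = (-1, 2, -4)/4.5826 = (-0.2182, 0.4364, -0.8729).
r_{12} = q_1·c_2 = -3.0551.
u_2 = c_2 + 3.0551·q_1 = (-0.6667, 0.3333, 0.3333).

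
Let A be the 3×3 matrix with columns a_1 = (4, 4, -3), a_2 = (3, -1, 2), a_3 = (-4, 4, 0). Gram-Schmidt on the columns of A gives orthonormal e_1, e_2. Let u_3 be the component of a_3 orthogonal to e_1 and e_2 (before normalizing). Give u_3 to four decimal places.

a_1 = (4, 4, -3); ‖a_1‖ = 6.4031, so e_1 = (0.6247, 0.6247, -0.4685).
e_1·a_2 = 0.6247·3 + 0.6247·(-1) + (-0.4685)·2 = 0.3123.
u_2 = a_2 − 0.3123·e_1 = (2.8049, -1.1951, 2.1463).
‖u_2‖ = 3.7286, so e_2 = (0.7523, -0.3205, 0.5756).
e_1·a_3 = 0.6247·(-4) + 0.6247·4 + (-0.4685)·0 = 0.0000; e_2·a_3 = 0.7523·(-4) + (-0.3205)·4 + 0.5756·0 = -4.2912.
u_3 = a_3 + 0.0000·e_1 + 4.2912·e_2 = (-0.7719, 2.6246, 2.4702).

u_3 = (-0.7719, 2.6246, 2.4702)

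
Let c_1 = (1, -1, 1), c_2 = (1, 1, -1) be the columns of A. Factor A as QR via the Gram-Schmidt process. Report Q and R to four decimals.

c_1 = (1, -1, 1); ‖c_1‖ = 1.7321, so e_1 = (0.5774, -0.5774, 0.5774).
e_1·c_2 = 0.5774·1 + (-0.5774)·1 + 0.5774·(-1) = -0.5774.
u_2 = c_2 + 0.5774·e_1 = (1.3333, 0.6667, -0.6667).
‖u_2‖ = 1.6330, so e_2 = (0.8165, 0.4082, -0.4082).

Q = [[0.5774, 0.8165], [-0.5774, 0.4082], [0.5774, -0.4082]], R = [[1.7321, -0.5774], [0.0000, 1.6330]]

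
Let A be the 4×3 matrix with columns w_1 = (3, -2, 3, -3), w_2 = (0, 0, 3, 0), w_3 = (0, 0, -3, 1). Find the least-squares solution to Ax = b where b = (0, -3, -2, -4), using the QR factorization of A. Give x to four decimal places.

w_1 = (3, -2, 3, -3); ‖w_1‖ = 5.5678, so e_1 = (0.5388, -0.3592, 0.5388, -0.5388).
e_1·w_2 = 0.5388·0 + (-0.3592)·0 + 0.5388·3 + (-0.5388)·0 = 1.6164.
u_2 = w_2 − 1.6164·e_1 = (-0.8710, 0.5806, 2.1290, 0.8710).
‖u_2‖ = 2.5273, so e_2 = (-0.3446, 0.2298, 0.8424, 0.3446).
e_1·w_3 = 0.5388·0 + (-0.3592)·0 + 0.5388·(-3) + (-0.5388)·1 = -2.1553; e_2·w_3 = (-0.3446)·0 + 0.2298·0 + 0.8424·(-3) + 0.3446·1 = -2.1826.
u_3 = w_3 + 2.1553·e_1 + 2.1826·e_2 = (0.4091, -0.2727, 0.0000, 0.5909).
‖u_3‖ = 0.7687, so e_3 = (0.5322, -0.3548, 0.0000, 0.7687).
Qᵀb = (2.1553, -3.7526, -2.0105).
Back-substitute: x_3 = -2.0105/0.7687 = -2.6154.
x_2 = (-3.7526 + 2.1826·(-2.6154))/2.5273 = -3.7436.
x_1 = (2.1553 − 1.6164·(-3.7436) + 2.1553·(-2.6154))/5.5678 = 0.4615.

x = (0.4615, -3.7436, -2.6154)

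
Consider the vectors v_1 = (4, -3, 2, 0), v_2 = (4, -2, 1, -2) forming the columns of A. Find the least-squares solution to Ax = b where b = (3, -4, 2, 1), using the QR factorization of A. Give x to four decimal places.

e_1 = v_1/‖v_1‖ = (4, -3, 2, 0)/5.3852 = (0.7428, -0.5571, 0.3714, 0.0000).
r_{12} = e_1·v_2 = 4.4567.
u_2 = v_2 − 4.4567·e_1 = (0.6897, 0.4828, -0.6552, -2.0000).
‖u_2‖ = 2.2667, so e_2 = (0.3043, 0.2130, -0.2890, -0.8823).
Qᵀb = (5.1995, -1.3996).
Back-substitute: x_2 = -1.3996/2.2667 = -0.6174.
x_1 = (5.1995 − 4.4567·(-0.6174))/5.3852 = 1.4765.

x = (1.4765, -0.6174)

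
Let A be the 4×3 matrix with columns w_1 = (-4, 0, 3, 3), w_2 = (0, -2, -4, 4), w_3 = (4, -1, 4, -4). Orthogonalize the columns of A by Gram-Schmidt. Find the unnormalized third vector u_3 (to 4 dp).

u_3 = (2.1176, -2.6667, 2.0784, 0.7451)

q_1 = w_1/‖w_1‖ = (-4, 0, 3, 3)/5.8310 = (-0.6860, 0.0000, 0.5145, 0.5145).
r_{12} = q_1·w_2 = 0.0000.
u_2 = w_2 + 0.0000·q_1 = (0.0000, -2.0000, -4.0000, 4.0000).
‖u_2‖ = 6.0000, so q_2 = (0.0000, -0.3333, -0.6667, 0.6667).
r_{13} = q_1·w_3 = -2.7440; r_{23} = q_2·w_3 = -5.0000.
u_3 = w_3 + 2.7440·q_1 + 5.0000·q_2 = (2.1176, -2.6667, 2.0784, 0.7451).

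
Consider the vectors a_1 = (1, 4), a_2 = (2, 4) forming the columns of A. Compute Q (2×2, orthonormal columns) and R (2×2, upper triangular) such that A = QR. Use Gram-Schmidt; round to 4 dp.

a_1 = (1, 4); ‖a_1‖ = 4.1231, so e_1 = (0.2425, 0.9701).
e_1·a_2 = 0.2425·2 + 0.9701·4 = 4.3656.
u_2 = a_2 − 4.3656·e_1 = (0.9412, -0.2353).
‖u_2‖ = 0.9701, so e_2 = (0.9701, -0.2425).

Q = [[0.2425, 0.9701], [0.9701, -0.2425]], R = [[4.1231, 4.3656], [0.0000, 0.9701]]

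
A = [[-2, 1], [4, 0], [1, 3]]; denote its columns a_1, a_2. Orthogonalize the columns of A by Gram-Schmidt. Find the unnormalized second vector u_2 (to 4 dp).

a_1 = (-2, 4, 1); ‖a_1‖ = 4.5826, so e_1 = (-0.4364, 0.8729, 0.2182).
e_1·a_2 = (-0.4364)·1 + 0.8729·0 + 0.2182·3 = 0.2182.
u_2 = a_2 − 0.2182·e_1 = (1.0952, -0.1905, 2.9524).

u_2 = (1.0952, -0.1905, 2.9524)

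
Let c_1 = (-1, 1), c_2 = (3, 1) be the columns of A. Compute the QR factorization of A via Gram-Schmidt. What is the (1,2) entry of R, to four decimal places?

c_1 = (-1, 1); ‖c_1‖ = 1.4142, so q_1 = (-0.7071, 0.7071).
r_{12} = q_1·c_2 = -1.4142.

r_{12} = -1.4142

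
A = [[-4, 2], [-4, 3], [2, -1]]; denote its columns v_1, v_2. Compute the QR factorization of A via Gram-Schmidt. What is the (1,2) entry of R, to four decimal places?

v_1 = (-4, -4, 2); ‖v_1‖ = 6.0000, so q_1 = (-0.6667, -0.6667, 0.3333).
r_{12} = q_1·v_2 = -3.6667.

r_{12} = -3.6667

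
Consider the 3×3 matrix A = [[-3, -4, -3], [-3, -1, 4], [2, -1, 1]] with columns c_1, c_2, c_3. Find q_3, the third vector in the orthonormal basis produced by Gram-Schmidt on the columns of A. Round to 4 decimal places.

q_1 = c_1/‖c_1‖ = (-3, -3, 2)/4.6904 = (-0.6396, -0.6396, 0.4264).
r_{12} = q_1·c_2 = 2.7716.
u_2 = c_2 − 2.7716·q_1 = (-2.2273, 0.7727, -2.1818).
‖u_2‖ = 3.2122, so q_2 = (-0.6934, 0.2406, -0.6792).
r_{13} = q_1·c_3 = -0.2132; r_{23} = q_2·c_3 = 2.3632.
u_3 = c_3 + 0.2132·q_1 − 2.3632·q_2 = (-1.4978, 3.2952, 2.6960).
‖u_3‖ = 4.5133, so q_3 = (-0.3319, 0.7301, 0.5974).

q_3 = (-0.3319, 0.7301, 0.5974)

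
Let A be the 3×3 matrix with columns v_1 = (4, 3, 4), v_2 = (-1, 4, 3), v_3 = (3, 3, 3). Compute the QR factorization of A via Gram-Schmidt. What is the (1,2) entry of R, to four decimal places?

r_{12} = 3.1235

e_1 = v_1/‖v_1‖ = (4, 3, 4)/6.4031 = (0.6247, 0.4685, 0.6247).
r_{12} = e_1·v_2 = 3.1235.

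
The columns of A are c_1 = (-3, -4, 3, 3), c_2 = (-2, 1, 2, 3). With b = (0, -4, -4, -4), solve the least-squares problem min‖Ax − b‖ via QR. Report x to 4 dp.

x = (0.5443, -1.8474)

c_1 = (-3, -4, 3, 3); ‖c_1‖ = 6.5574, so q_1 = (-0.4575, -0.6100, 0.4575, 0.4575).
q_1·c_2 = (-0.4575)·(-2) + (-0.6100)·1 + 0.4575·2 + 0.4575·3 = 2.5925.
u_2 = c_2 − 2.5925·q_1 = (-0.8140, 2.5814, 0.8140, 1.8140).
‖u_2‖ = 3.3584, so q_2 = (-0.2424, 0.7686, 0.2424, 0.5401).
Qᵀb = (-1.2200, -6.2044).
Back-substitute: x_2 = -6.2044/3.3584 = -1.8474.
x_1 = (-1.2200 − 2.5925·(-1.8474))/6.5574 = 0.5443.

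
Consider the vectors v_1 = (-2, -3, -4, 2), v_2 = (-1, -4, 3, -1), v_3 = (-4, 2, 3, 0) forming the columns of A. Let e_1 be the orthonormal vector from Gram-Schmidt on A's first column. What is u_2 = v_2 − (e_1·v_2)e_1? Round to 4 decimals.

e_1 = v_1/‖v_1‖ = (-2, -3, -4, 2)/5.7446 = (-0.3482, -0.5222, -0.6963, 0.3482).
r_{12} = e_1·v_2 = 0.0000.
u_2 = v_2 + 0.0000·e_1 = (-1.0000, -4.0000, 3.0000, -1.0000).

u_2 = (-1.0000, -4.0000, 3.0000, -1.0000)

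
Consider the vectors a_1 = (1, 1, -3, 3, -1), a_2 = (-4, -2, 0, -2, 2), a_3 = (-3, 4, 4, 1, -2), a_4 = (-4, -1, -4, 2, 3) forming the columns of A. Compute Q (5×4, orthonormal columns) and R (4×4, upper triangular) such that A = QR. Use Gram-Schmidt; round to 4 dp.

q_1 = a_1/‖a_1‖ = (1, 1, -3, 3, -1)/4.5826 = (0.2182, 0.2182, -0.6547, 0.6547, -0.2182).
r_{12} = q_1·a_2 = -3.0551.
u_2 = a_2 + 3.0551·q_1 = (-3.3333, -1.3333, -2.0000, 0.0000, 1.3333).
‖u_2‖ = 4.3205, so q_2 = (-0.7715, -0.3086, -0.4629, 0.0000, 0.3086).
r_{13} = q_1·a_3 = -1.3093; r_{23} = q_2·a_3 = -1.3887.
u_3 = a_3 + 1.3093·q_1 + 1.3887·q_2 = (-3.7857, 3.8571, 2.5000, 1.8571, -1.8571).
‖u_3‖ = 6.5082, so q_3 = (-0.5817, 0.5927, 0.3841, 0.2854, -0.2854).
r_{14} = q_1·a_4 = 2.1822; r_{24} = q_2·a_4 = 6.1721; r_{34} = q_3·a_4 = -0.0878.
u_4 = a_4 − 2.1822·q_1 − 6.1721·q_2 + 0.0878·q_3 = (0.2346, 0.4806, 0.3194, 0.5965, 1.5464).
‖u_4‖ = 1.7706, so q_4 = (0.1325, 0.2714, 0.1804, 0.3369, 0.8733).

Q = [[0.2182, -0.7715, -0.5817, 0.1325], [0.2182, -0.3086, 0.5927, 0.2714], [-0.6547, -0.4629, 0.3841, 0.1804], [0.6547, 0.0000, 0.2854, 0.3369], [-0.2182, 0.3086, -0.2854, 0.8733]], R = [[4.5826, -3.0551, -1.3093, 2.1822], [0.0000, 4.3205, -1.3887, 6.1721], [0.0000, 0.0000, 6.5082, -0.0878], [0.0000, 0.0000, 0.0000, 1.7706]]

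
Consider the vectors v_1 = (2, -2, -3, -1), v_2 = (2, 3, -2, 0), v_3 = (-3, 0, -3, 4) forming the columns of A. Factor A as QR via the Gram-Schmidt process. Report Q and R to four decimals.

Q = [[0.4714, 0.3875, -0.4996], [-0.4714, 0.8581, -0.0272], [-0.7071, -0.3322, -0.5404], [-0.2357, 0.0554, 0.6765]], R = [[4.2426, 0.9428, -0.2357], [0.0000, 4.0139, 0.0554], [0.0000, 0.0000, 5.8259]]

e_1 = v_1/‖v_1‖ = (2, -2, -3, -1)/4.2426 = (0.4714, -0.4714, -0.7071, -0.2357).
r_{12} = e_1·v_2 = 0.9428.
u_2 = v_2 − 0.9428·e_1 = (1.5556, 3.4444, -1.3333, 0.2222).
‖u_2‖ = 4.0139, so e_2 = (0.3875, 0.8581, -0.3322, 0.0554).
r_{13} = e_1·v_3 = -0.2357; r_{23} = e_2·v_3 = 0.0554.
u_3 = v_3 + 0.2357·e_1 − 0.0554·e_2 = (-2.9103, -0.1586, -3.1483, 3.9414).
‖u_3‖ = 5.8259, so e_3 = (-0.4996, -0.0272, -0.5404, 0.6765).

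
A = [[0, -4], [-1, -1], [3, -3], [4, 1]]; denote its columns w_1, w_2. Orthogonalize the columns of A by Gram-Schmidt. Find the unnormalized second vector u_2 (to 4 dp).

u_2 = (-4.0000, -1.1538, -2.5385, 1.6154)

q_1 = w_1/‖w_1‖ = (0, -1, 3, 4)/5.0990 = (0.0000, -0.1961, 0.5883, 0.7845).
r_{12} = q_1·w_2 = -0.7845.
u_2 = w_2 + 0.7845·q_1 = (-4.0000, -1.1538, -2.5385, 1.6154).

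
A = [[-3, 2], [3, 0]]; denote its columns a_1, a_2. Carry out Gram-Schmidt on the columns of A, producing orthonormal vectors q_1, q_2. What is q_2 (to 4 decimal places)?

q_1 = a_1/‖a_1‖ = (-3, 3)/4.2426 = (-0.7071, 0.7071).
r_{12} = q_1·a_2 = -1.4142.
u_2 = a_2 + 1.4142·q_1 = (1.0000, 1.0000).
‖u_2‖ = 1.4142, so q_2 = (0.7071, 0.7071).

q_2 = (0.7071, 0.7071)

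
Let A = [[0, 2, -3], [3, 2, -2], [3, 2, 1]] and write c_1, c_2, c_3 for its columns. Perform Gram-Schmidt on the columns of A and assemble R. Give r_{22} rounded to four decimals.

c_1 = (0, 3, 3); ‖c_1‖ = 4.2426, so q_1 = (0.0000, 0.7071, 0.7071).
q_1·c_2 = 0.0000·2 + 0.7071·2 + 0.7071·2 = 2.8284.
u_2 = c_2 − 2.8284·q_1 = (2.0000, 0.0000, 0.0000).
r_{22} = ‖u_2‖ = 2.0000.

r_{22} = 2.0000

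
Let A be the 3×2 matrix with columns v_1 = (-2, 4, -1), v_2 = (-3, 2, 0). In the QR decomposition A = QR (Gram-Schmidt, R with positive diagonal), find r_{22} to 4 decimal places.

r_{22} = 1.9149

v_1 = (-2, 4, -1); ‖v_1‖ = 4.5826, so e_1 = (-0.4364, 0.8729, -0.2182).
e_1·v_2 = (-0.4364)·(-3) + 0.8729·2 + (-0.2182)·0 = 3.0551.
u_2 = v_2 − 3.0551·e_1 = (-1.6667, -0.6667, 0.6667).
r_{22} = ‖u_2‖ = 1.9149.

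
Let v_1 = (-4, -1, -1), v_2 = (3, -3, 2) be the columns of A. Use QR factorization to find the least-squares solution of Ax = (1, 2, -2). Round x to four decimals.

x = (-0.6000, -0.6182)

q_1 = v_1/‖v_1‖ = (-4, -1, -1)/4.2426 = (-0.9428, -0.2357, -0.2357).
r_{12} = q_1·v_2 = -2.5927.
u_2 = v_2 + 2.5927·q_1 = (0.5556, -3.6111, 1.3889).
‖u_2‖ = 3.9087, so q_2 = (0.1421, -0.9239, 0.3553).
Qᵀb = (-0.9428, -2.4163).
Back-substitute: x_2 = -2.4163/3.9087 = -0.6182.
x_1 = (-0.9428 + 2.5927·(-0.6182))/4.2426 = -0.6000.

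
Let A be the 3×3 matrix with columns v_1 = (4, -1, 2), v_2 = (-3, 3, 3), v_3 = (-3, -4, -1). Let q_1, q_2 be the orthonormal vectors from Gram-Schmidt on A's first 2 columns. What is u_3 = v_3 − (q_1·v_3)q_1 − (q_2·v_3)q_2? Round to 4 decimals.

v_1 = (4, -1, 2); ‖v_1‖ = 4.5826, so q_1 = (0.8729, -0.2182, 0.4364).
q_1·v_2 = 0.8729·(-3) + (-0.2182)·3 + 0.4364·3 = -1.9640.
u_2 = v_2 + 1.9640·q_1 = (-1.2857, 2.5714, 3.8571).
‖u_2‖ = 4.8107, so q_2 = (-0.2673, 0.5345, 0.8018).
q_1·v_3 = 0.8729·(-3) + (-0.2182)·(-4) + 0.4364·(-1) = -2.1822; q_2·v_3 = (-0.2673)·(-3) + 0.5345·(-4) + 0.8018·(-1) = -2.1381.
u_3 = v_3 + 2.1822·q_1 + 2.1381·q_2 = (-1.6667, -3.3333, 1.6667).

u_3 = (-1.6667, -3.3333, 1.6667)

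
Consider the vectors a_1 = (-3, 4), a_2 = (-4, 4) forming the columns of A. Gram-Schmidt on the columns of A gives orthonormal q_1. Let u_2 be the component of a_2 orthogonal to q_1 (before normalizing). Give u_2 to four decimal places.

q_1 = a_1/‖a_1‖ = (-3, 4)/5.0000 = (-0.6000, 0.8000).
r_{12} = q_1·a_2 = 5.6000.
u_2 = a_2 − 5.6000·q_1 = (-0.6400, -0.4800).

u_2 = (-0.6400, -0.4800)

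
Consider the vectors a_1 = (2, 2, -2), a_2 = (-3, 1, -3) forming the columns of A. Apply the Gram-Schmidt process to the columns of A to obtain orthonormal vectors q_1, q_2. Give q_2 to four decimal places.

q_2 = (-0.7715, 0.1543, -0.6172)

a_1 = (2, 2, -2); ‖a_1‖ = 3.4641, so q_1 = (0.5774, 0.5774, -0.5774).
q_1·a_2 = 0.5774·(-3) + 0.5774·1 + (-0.5774)·(-3) = 0.5774.
u_2 = a_2 − 0.5774·q_1 = (-3.3333, 0.6667, -2.6667).
‖u_2‖ = 4.3205, so q_2 = (-0.7715, 0.1543, -0.6172).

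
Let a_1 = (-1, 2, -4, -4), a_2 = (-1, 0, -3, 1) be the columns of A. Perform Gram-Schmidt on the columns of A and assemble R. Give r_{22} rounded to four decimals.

q_1 = a_1/‖a_1‖ = (-1, 2, -4, -4)/6.0828 = (-0.1644, 0.3288, -0.6576, -0.6576).
r_{12} = q_1·a_2 = 1.4796.
u_2 = a_2 − 1.4796·q_1 = (-0.7568, -0.4865, -2.0270, 1.9730).
r_{22} = ‖u_2‖ = 2.9683.

r_{22} = 2.9683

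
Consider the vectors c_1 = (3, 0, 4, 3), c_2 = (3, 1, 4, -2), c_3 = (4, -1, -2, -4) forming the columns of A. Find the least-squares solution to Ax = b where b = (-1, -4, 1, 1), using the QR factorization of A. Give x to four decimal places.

e_1 = c_1/‖c_1‖ = (3, 0, 4, 3)/5.8310 = (0.5145, 0.0000, 0.6860, 0.5145).
r_{12} = e_1·c_2 = 3.2585.
u_2 = c_2 − 3.2585·e_1 = (1.3235, 1.0000, 1.7647, -3.6765).
‖u_2‖ = 4.4025, so e_2 = (0.3006, 0.2271, 0.4008, -0.8351).
r_{13} = e_1·c_3 = -1.3720; r_{23} = e_2·c_3 = 3.5140.
u_3 = c_3 + 1.3720·e_1 − 3.5140·e_2 = (3.6495, -1.7982, -2.4674, -0.3596).
‖u_3‖ = 4.7717, so e_3 = (0.7648, -0.3768, -0.5171, -0.0754).
Qᵀb = (0.6860, -1.6434, 0.1501).
Back-substitute: x_3 = 0.1501/4.7717 = 0.0315.
x_2 = (-1.6434 − 3.5140·0.0315)/4.4025 = -0.3984.
x_1 = (0.6860 − 3.2585·(-0.3984) + 1.3720·0.0315)/5.8310 = 0.3477.

x = (0.3477, -0.3984, 0.0315)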